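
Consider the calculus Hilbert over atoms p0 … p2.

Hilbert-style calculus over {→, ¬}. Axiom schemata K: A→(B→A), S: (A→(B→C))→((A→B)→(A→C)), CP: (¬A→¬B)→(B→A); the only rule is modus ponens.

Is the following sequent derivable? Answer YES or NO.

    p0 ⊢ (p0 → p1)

Truth-table refutation:
  v=000: Γ:[p0=F] Δ:[(p0 → p1)=T] refutes=False
  v=001: Γ:[p0=F] Δ:[(p0 → p1)=T] refutes=False
  v=010: Γ:[p0=F] Δ:[(p0 → p1)=T] refutes=False
  v=011: Γ:[p0=F] Δ:[(p0 → p1)=T] refutes=False
  v=100: Γ:[p0=T] Δ:[(p0 → p1)=F] refutes=True  ← countermodel

Result: NO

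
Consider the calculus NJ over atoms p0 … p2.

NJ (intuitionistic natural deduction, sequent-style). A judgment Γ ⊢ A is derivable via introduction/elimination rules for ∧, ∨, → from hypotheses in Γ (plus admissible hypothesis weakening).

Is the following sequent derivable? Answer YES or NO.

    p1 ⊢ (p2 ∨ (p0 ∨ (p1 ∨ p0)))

Derivation (root first):
[∨I₂] p1 ⊢ (p2 ∨ (p0 ∨ (p1 ∨ p0)))
  [∨I₂] p1 ⊢ (p0 ∨ (p1 ∨ p0))
    [∨I₁] p1 ⊢ (p1 ∨ p0)
      [Ax] p1 ⊢ p1

Result: YES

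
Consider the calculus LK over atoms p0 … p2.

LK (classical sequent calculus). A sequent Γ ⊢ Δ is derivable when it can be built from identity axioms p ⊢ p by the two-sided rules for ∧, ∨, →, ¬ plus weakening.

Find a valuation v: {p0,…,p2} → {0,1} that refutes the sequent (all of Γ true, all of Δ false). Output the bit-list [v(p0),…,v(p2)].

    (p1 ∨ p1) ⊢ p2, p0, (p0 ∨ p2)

Truth-table refutation:
  v=000: Γ:[(p1 ∨ p1)=F] Δ:[p2=F, p0=F, (p0 ∨ p2)=F] refutes=False
  v=001: Γ:[(p1 ∨ p1)=F] Δ:[p2=T, p0=F, (p0 ∨ p2)=T] refutes=False
  v=010: Γ:[(p1 ∨ p1)=T] Δ:[p2=F, p0=F, (p0 ∨ p2)=F] refutes=True  ← countermodel

Result: [0, 1, 0]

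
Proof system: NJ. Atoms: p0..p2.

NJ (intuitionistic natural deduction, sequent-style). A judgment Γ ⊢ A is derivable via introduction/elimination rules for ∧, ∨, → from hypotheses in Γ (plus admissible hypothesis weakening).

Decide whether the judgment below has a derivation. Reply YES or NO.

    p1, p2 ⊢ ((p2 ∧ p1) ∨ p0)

Derivation (root first):
[∨I₁] p1, p2 ⊢ ((p2 ∧ p1) ∨ p0)
  [∧I] p1, p2 ⊢ (p2 ∧ p1)
    [Ax] p2 ⊢ p2
    [Ax] p1 ⊢ p1

Result: YES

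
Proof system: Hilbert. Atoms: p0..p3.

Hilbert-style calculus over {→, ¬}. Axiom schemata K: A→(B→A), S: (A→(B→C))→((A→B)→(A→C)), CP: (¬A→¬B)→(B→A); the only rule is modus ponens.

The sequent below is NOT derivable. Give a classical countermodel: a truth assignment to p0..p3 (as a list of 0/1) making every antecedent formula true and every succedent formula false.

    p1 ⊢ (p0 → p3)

Truth-table refutation:
  v=0000: Γ:[p1=F] Δ:[(p0 → p3)=T] refutes=False
  v=0001: Γ:[p1=F] Δ:[(p0 → p3)=T] refutes=False
  v=0010: Γ:[p1=F] Δ:[(p0 → p3)=T] refutes=False
  v=0011: Γ:[p1=F] Δ:[(p0 → p3)=T] refutes=False
  v=0100: Γ:[p1=T] Δ:[(p0 → p3)=T] refutes=False
  v=0101: Γ:[p1=T] Δ:[(p0 → p3)=T] refutes=False
  v=0110: Γ:[p1=T] Δ:[(p0 → p3)=T] refutes=False
  v=0111: Γ:[p1=T] Δ:[(p0 → p3)=T] refutes=False
  v=1000: Γ:[p1=F] Δ:[(p0 → p3)=F] refutes=False
  v=1001: Γ:[p1=F] Δ:[(p0 → p3)=T] refutes=False
  v=1010: Γ:[p1=F] Δ:[(p0 → p3)=F] refutes=False
  v=1011: Γ:[p1=F] Δ:[(p0 → p3)=T] refutes=False
  v=1100: Γ:[p1=T] Δ:[(p0 → p3)=F] refutes=True  ← countermodel

Result: [1, 1, 0, 0]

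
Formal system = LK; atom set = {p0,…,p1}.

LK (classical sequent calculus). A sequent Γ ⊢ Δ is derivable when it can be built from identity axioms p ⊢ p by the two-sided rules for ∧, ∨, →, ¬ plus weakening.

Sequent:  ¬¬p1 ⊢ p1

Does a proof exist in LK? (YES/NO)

Derivation (root first):
[¬L] ¬¬p1 ⊢ p1
  [¬R]  ⊢ p1, ¬p1
    [Ax] p1 ⊢ p1

Result: YES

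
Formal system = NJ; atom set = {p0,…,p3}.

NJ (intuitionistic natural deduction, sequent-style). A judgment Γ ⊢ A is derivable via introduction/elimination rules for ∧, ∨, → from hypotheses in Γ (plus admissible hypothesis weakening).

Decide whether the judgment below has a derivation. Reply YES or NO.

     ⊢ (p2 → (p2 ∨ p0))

Derivation (root first):
[→I]  ⊢ (p2 → (p2 ∨ p0))
  [∨I₁] p2 ⊢ (p2 ∨ p0)
    [Ax] p2 ⊢ p2

Result: YES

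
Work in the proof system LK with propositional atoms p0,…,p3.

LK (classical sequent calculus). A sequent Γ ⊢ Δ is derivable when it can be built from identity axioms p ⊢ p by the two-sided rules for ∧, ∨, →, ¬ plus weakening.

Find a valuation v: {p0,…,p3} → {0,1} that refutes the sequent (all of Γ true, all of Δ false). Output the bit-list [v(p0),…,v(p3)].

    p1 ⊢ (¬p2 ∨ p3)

Search for a countermodel by truth-table:
  v=0000: Γ:[p1=F] Δ:[(¬p2 ∨ p3)=T] refutes=False
  v=0001: Γ:[p1=F] Δ:[(¬p2 ∨ p3)=T] refutes=False
  v=0010: Γ:[p1=F] Δ:[(¬p2 ∨ p3)=F] refutes=False
  v=0011: Γ:[p1=F] Δ:[(¬p2 ∨ p3)=T] refutes=False
  v=0100: Γ:[p1=T] Δ:[(¬p2 ∨ p3)=T] refutes=False
  v=0101: Γ:[p1=T] Δ:[(¬p2 ∨ p3)=T] refutes=False
  v=0110: Γ:[p1=T] Δ:[(¬p2 ∨ p3)=F] refutes=True  ← countermodel

Result: [0, 1, 1, 0]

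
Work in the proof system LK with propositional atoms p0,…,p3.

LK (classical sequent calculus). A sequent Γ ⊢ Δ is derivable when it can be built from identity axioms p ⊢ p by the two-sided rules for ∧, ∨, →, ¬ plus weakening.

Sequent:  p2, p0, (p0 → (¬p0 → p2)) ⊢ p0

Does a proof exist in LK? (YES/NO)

Derivation (root first):
[→L] p2, p0, (p0 → (¬p0 → p2)) ⊢ p0
  [Ax] p0 ⊢ p0
  [→L] p2, p0, (¬p0 → p2) ⊢ p0
    [¬R] p2 ⊢ p0, ¬p0
      [WL] p0, p2 ⊢ p0
        [Ax] p0 ⊢ p0
    [WL] p0, p2 ⊢ p0
      [Ax] p0 ⊢ p0

Result: YES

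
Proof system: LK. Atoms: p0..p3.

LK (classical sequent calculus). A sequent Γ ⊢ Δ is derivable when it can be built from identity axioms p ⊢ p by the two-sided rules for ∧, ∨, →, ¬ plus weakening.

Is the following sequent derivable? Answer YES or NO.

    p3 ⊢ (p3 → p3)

Proof tree:
[WL] p3 ⊢ (p3 → p3)
  [→R]  ⊢ (p3 → p3)
    [Ax] p3 ⊢ p3

Result: YES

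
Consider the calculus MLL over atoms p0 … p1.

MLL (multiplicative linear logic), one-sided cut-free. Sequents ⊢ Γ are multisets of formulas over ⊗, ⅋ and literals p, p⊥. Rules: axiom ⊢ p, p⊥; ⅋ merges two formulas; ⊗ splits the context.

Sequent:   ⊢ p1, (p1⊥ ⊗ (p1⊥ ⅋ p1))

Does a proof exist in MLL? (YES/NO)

Derivation (root first):
[⊗]  ⊢ p1, (p1⊥ ⊗ (p1⊥ ⅋ p1))
  [Ax]  ⊢ p1, p1⊥
  [⅋]  ⊢ (p1⊥ ⅋ p1)
    [Ax]  ⊢ p1, p1⊥

Result: YES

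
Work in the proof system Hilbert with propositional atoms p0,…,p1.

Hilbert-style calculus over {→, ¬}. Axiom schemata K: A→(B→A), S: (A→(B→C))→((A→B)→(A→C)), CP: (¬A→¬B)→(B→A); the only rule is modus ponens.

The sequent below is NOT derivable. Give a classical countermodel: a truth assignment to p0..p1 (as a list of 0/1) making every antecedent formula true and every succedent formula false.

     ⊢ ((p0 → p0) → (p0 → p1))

Truth-table refutation:
  v=00: Γ:[] Δ:[((p0 → p0) → (p0 → p1))=T] refutes=False
  v=01: Γ:[] Δ:[((p0 → p0) → (p0 → p1))=T] refutes=False
  v=10: Γ:[] Δ:[((p0 → p0) → (p0 → p1))=F] refutes=True  ← countermodel

Result: [1, 0]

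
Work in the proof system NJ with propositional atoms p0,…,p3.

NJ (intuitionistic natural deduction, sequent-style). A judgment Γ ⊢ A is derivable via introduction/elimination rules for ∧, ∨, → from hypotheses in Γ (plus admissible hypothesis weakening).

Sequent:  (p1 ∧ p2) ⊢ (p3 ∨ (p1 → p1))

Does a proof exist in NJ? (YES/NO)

Derivation trace:
[Wk] (p1 ∧ p2) ⊢ (p3 ∨ (p1 → p1))
  [∨I₂]  ⊢ (p3 ∨ (p1 → p1))
    [→I]  ⊢ (p1 → p1)
      [Ax] p1 ⊢ p1

Result: YES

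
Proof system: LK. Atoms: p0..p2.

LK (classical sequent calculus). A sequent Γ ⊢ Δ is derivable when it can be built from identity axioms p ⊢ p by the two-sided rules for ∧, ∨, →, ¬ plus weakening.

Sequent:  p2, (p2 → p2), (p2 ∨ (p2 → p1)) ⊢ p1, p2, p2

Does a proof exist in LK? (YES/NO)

Derivation trace:
[WR] p2, (p2 → p2), (p2 ∨ (p2 → p1)) ⊢ p1, p2, p2
  [∨L] p2, (p2 → p2), (p2 ∨ (p2 → p1)) ⊢ p1, p2
    [Ax] p2 ⊢ p2
    [→L] p2, (p2 → p2), (p2 → p1) ⊢ p1
      [→L] p2, (p2 → p2) ⊢ p2
        [Ax] p2 ⊢ p2
        [Ax] p2 ⊢ p2
      [Ax] p1 ⊢ p1

Result: YES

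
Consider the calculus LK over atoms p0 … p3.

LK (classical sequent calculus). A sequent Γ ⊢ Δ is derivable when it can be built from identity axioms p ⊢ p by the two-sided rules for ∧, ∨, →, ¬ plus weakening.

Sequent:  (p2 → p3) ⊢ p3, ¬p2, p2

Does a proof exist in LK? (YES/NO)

Proof tree:
[WR] (p2 → p3) ⊢ p3, ¬p2, p2
  [¬R] (p2 → p3) ⊢ p3, ¬p2
    [→L] p2, (p2 → p3) ⊢ p3
      [Ax] p2 ⊢ p2
      [Ax] p3 ⊢ p3

Result: YES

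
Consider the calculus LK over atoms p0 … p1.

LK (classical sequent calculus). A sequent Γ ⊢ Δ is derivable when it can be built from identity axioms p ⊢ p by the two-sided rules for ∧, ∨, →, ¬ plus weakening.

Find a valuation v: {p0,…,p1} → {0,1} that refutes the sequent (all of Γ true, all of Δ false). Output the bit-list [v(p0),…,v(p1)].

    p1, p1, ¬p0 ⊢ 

Enumerate valuations to refute Γ ⊢ Δ:
  v=00: Γ:[p1=F, p1=F, ¬p0=T] Δ:[] refutes=False
  v=01: Γ:[p1=T, p1=T, ¬p0=T] Δ:[] refutes=True  ← countermodel

Result: [0, 1]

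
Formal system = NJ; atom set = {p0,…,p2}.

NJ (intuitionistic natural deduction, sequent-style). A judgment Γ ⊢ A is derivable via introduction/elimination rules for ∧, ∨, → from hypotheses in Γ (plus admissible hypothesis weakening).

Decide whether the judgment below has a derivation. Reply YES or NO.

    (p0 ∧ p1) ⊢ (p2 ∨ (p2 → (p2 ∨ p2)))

Derivation trace:
[∨I₂] (p0 ∧ p1) ⊢ (p2 ∨ (p2 → (p2 ∨ p2)))
  [→I] (p0 ∧ p1) ⊢ (p2 → (p2 ∨ p2))
    [Wk] p2, (p0 ∧ p1) ⊢ (p2 ∨ p2)
      [∨I₂] p2 ⊢ (p2 ∨ p2)
        [Ax] p2 ⊢ p2

Result: YES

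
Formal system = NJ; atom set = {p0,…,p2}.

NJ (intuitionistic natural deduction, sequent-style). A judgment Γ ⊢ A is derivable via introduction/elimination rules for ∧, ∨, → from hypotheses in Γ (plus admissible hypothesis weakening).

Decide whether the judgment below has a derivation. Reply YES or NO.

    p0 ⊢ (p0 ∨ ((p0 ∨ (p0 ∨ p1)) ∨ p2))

Derivation (root first):
[∨I₂] p0 ⊢ (p0 ∨ ((p0 ∨ (p0 ∨ p1)) ∨ p2))
  [∨I₁] p0 ⊢ ((p0 ∨ (p0 ∨ p1)) ∨ p2)
    [∨I₂] p0 ⊢ (p0 ∨ (p0 ∨ p1))
      [∨I₁] p0 ⊢ (p0 ∨ p1)
        [Ax] p0 ⊢ p0

Result: YES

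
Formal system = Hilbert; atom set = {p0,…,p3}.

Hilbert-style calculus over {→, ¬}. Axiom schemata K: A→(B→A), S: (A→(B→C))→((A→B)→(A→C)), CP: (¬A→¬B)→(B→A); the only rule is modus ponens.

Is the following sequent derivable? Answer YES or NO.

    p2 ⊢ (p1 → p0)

Truth-table refutation:
  v=0000: Γ:[p2=F] Δ:[(p1 → p0)=T] refutes=False
  v=0001: Γ:[p2=F] Δ:[(p1 → p0)=T] refutes=False
  v=0010: Γ:[p2=T] Δ:[(p1 → p0)=T] refutes=False
  v=0011: Γ:[p2=T] Δ:[(p1 → p0)=T] refutes=False
  v=0100: Γ:[p2=F] Δ:[(p1 → p0)=F] refutes=False
  v=0101: Γ:[p2=F] Δ:[(p1 → p0)=F] refutes=False
  v=0110: Γ:[p2=T] Δ:[(p1 → p0)=F] refutes=True  ← countermodel

Result: NO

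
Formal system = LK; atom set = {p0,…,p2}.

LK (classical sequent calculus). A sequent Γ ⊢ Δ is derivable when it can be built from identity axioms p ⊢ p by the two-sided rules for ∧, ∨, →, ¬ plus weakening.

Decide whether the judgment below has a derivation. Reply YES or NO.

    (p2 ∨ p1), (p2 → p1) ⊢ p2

Search for a countermodel by truth-table:
  v=000: Γ:[(p2 ∨ p1)=F, (p2 → p1)=T] Δ:[p2=F] refutes=False
  v=001: Γ:[(p2 ∨ p1)=T, (p2 → p1)=F] Δ:[p2=T] refutes=False
  v=010: Γ:[(p2 ∨ p1)=T, (p2 → p1)=T] Δ:[p2=F] refutes=True  ← countermodel

Result: NO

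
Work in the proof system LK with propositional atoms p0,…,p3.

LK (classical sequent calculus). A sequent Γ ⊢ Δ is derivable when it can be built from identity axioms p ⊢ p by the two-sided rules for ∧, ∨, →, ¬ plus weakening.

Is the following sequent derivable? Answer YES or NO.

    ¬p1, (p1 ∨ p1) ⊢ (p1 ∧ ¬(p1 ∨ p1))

Proof tree:
[∧R] ¬p1, (p1 ∨ p1) ⊢ (p1 ∧ ¬(p1 ∨ p1))
  [∨L] (p1 ∨ p1) ⊢ p1
    [Ax] p1 ⊢ p1
    [Ax] p1 ⊢ p1
  [¬L] ¬p1 ⊢ ¬(p1 ∨ p1)
    [¬R]  ⊢ p1, ¬(p1 ∨ p1)
      [∨L] (p1 ∨ p1) ⊢ p1
        [Ax] p1 ⊢ p1
        [Ax] p1 ⊢ p1

Result: YES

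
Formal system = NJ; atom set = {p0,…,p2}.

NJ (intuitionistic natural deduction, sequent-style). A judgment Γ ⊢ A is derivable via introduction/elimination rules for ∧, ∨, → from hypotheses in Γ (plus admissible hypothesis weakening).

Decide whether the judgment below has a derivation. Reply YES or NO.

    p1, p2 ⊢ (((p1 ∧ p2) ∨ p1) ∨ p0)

Proof tree:
[∨I₁] p1, p2 ⊢ (((p1 ∧ p2) ∨ p1) ∨ p0)
  [∨I₁] p1, p2 ⊢ ((p1 ∧ p2) ∨ p1)
    [∧I] p1, p2 ⊢ (p1 ∧ p2)
      [Ax] p1 ⊢ p1
      [Ax] p2 ⊢ p2

Result: YES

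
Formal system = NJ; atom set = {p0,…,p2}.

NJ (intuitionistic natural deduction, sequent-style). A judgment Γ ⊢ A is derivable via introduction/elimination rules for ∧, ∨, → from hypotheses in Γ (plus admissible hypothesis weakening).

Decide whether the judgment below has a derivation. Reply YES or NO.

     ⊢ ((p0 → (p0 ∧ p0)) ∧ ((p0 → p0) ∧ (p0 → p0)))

Proof tree:
[∧I]  ⊢ ((p0 → (p0 ∧ p0)) ∧ ((p0 → p0) ∧ (p0 → p0)))
  [→I]  ⊢ (p0 → (p0 ∧ p0))
    [∧I] p0 ⊢ (p0 ∧ p0)
      [Ax] p0 ⊢ p0
      [Wk] p0, p0 ⊢ p0
        [Ax] p0 ⊢ p0
  [∧I]  ⊢ ((p0 → p0) ∧ (p0 → p0))
    [→I]  ⊢ (p0 → p0)
      [Ax] p0 ⊢ p0
    [→I]  ⊢ (p0 → p0)
      [Ax] p0 ⊢ p0

Result: YES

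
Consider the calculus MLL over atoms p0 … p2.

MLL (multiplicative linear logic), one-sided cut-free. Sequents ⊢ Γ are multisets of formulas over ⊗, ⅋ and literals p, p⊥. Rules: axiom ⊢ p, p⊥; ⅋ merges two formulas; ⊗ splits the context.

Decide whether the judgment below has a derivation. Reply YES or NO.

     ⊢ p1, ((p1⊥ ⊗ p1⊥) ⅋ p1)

Proof tree:
[⅋]  ⊢ p1, ((p1⊥ ⊗ p1⊥) ⅋ p1)
  [⊗]  ⊢ p1, p1, (p1⊥ ⊗ p1⊥)
    [Ax]  ⊢ p1, p1⊥
    [Ax]  ⊢ p1, p1⊥

Result: YES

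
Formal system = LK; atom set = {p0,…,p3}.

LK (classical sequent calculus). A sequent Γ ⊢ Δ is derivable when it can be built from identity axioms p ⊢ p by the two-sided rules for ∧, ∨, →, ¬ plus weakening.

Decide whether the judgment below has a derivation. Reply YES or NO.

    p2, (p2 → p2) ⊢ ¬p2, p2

Proof tree:
[→L] p2, (p2 → p2) ⊢ ¬p2, p2
  [WR] p2 ⊢ p2, ¬p2, p2
    [¬R] p2 ⊢ p2, ¬p2
      [WL] p2, p2 ⊢ p2
        [Ax] p2 ⊢ p2
  [¬R] p2 ⊢ p2, ¬p2
    [WL] p2, p2 ⊢ p2
      [Ax] p2 ⊢ p2

Result: YES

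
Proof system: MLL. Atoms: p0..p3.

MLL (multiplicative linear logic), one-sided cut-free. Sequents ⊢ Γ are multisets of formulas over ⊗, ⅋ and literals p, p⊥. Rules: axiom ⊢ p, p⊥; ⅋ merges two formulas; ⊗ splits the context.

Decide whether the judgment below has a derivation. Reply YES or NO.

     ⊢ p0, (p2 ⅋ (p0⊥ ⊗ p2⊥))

Proof tree:
[⅋]  ⊢ p0, (p2 ⅋ (p0⊥ ⊗ p2⊥))
  [⊗]  ⊢ p0, p2, (p0⊥ ⊗ p2⊥)
    [Ax]  ⊢ p0, p0⊥
    [Ax]  ⊢ p2, p2⊥

Result: YES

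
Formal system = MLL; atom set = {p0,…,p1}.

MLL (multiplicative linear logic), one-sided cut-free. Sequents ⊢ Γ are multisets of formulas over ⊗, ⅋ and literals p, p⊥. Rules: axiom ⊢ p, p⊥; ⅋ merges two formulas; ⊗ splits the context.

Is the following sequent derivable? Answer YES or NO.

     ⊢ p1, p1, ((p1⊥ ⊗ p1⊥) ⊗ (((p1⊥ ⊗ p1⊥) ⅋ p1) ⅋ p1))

Derivation trace:
[⊗]  ⊢ p1, p1, ((p1⊥ ⊗ p1⊥) ⊗ (((p1⊥ ⊗ p1⊥) ⅋ p1) ⅋ p1))
  [⊗]  ⊢ p1, p1, (p1⊥ ⊗ p1⊥)
    [Ax]  ⊢ p1, p1⊥
    [Ax]  ⊢ p1, p1⊥
  [⅋]  ⊢ (((p1⊥ ⊗ p1⊥) ⅋ p1) ⅋ p1)
    [⅋]  ⊢ p1, ((p1⊥ ⊗ p1⊥) ⅋ p1)
      [⊗]  ⊢ p1, p1, (p1⊥ ⊗ p1⊥)
        [Ax]  ⊢ p1, p1⊥
        [Ax]  ⊢ p1, p1⊥

Result: YES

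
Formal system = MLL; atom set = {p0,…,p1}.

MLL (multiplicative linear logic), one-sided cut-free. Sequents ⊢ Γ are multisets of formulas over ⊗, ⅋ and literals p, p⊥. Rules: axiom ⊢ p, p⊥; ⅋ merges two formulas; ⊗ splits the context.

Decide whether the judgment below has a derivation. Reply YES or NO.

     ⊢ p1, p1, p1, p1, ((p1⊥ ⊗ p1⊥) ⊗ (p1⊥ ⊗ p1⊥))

Derivation trace:
[⊗]  ⊢ p1, p1, p1, p1, ((p1⊥ ⊗ p1⊥) ⊗ (p1⊥ ⊗ p1⊥))
  [⊗]  ⊢ p1, p1, (p1⊥ ⊗ p1⊥)
    [Ax]  ⊢ p1, p1⊥
    [Ax]  ⊢ p1, p1⊥
  [⊗]  ⊢ p1, p1, (p1⊥ ⊗ p1⊥)
    [Ax]  ⊢ p1, p1⊥
    [Ax]  ⊢ p1, p1⊥

Result: YES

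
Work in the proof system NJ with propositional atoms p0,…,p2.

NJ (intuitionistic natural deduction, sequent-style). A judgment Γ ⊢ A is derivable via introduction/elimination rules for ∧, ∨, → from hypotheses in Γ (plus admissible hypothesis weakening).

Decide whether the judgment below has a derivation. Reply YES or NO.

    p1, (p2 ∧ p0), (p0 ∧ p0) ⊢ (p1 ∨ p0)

Derivation trace:
[Wk] p1, (p2 ∧ p0), (p0 ∧ p0) ⊢ (p1 ∨ p0)
  [Wk] p1, (p2 ∧ p0) ⊢ (p1 ∨ p0)
    [∨I₁] p1 ⊢ (p1 ∨ p0)
      [Ax] p1 ⊢ p1

Result: YES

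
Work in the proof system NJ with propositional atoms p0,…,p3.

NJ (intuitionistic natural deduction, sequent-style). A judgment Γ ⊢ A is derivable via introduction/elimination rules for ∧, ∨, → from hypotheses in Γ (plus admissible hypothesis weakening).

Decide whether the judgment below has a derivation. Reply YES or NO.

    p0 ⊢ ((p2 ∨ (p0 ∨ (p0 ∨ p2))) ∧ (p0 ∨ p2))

Proof tree:
[∧I] p0 ⊢ ((p2 ∨ (p0 ∨ (p0 ∨ p2))) ∧ (p0 ∨ p2))
  [∨I₂] p0 ⊢ (p2 ∨ (p0 ∨ (p0 ∨ p2)))
    [∨I₂] p0 ⊢ (p0 ∨ (p0 ∨ p2))
      [∨I₁] p0 ⊢ (p0 ∨ p2)
        [Ax] p0 ⊢ p0
  [∨I₁] p0 ⊢ (p0 ∨ p2)
    [Ax] p0 ⊢ p0

Result: YES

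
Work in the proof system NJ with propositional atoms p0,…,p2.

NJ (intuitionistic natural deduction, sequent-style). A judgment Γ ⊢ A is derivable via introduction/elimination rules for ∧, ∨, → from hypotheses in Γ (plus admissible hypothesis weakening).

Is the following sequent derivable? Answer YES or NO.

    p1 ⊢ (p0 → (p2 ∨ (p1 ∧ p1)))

Proof tree:
[→I] p1 ⊢ (p0 → (p2 ∨ (p1 ∧ p1)))
  [Wk] p1, p0 ⊢ (p2 ∨ (p1 ∧ p1))
    [∨I₂] p1 ⊢ (p2 ∨ (p1 ∧ p1))
      [∧I] p1 ⊢ (p1 ∧ p1)
        [Ax] p1 ⊢ p1
        [Ax] p1 ⊢ p1

Result: YES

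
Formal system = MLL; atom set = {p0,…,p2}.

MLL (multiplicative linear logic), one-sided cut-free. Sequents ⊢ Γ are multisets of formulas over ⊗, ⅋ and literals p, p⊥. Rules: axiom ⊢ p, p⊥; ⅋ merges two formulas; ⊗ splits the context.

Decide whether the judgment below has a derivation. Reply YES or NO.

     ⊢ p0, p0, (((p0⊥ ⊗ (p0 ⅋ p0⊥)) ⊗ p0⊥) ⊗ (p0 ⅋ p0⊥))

Derivation (root first):
[⊗]  ⊢ p0, p0, (((p0⊥ ⊗ (p0 ⅋ p0⊥)) ⊗ p0⊥) ⊗ (p0 ⅋ p0⊥))
  [⊗]  ⊢ p0, p0, ((p0⊥ ⊗ (p0 ⅋ p0⊥)) ⊗ p0⊥)
    [⊗]  ⊢ p0, (p0⊥ ⊗ (p0 ⅋ p0⊥))
      [Ax]  ⊢ p0, p0⊥
      [⅋]  ⊢ (p0 ⅋ p0⊥)
        [Ax]  ⊢ p0, p0⊥
    [Ax]  ⊢ p0, p0⊥
  [⅋]  ⊢ (p0 ⅋ p0⊥)
    [Ax]  ⊢ p0, p0⊥

Result: YES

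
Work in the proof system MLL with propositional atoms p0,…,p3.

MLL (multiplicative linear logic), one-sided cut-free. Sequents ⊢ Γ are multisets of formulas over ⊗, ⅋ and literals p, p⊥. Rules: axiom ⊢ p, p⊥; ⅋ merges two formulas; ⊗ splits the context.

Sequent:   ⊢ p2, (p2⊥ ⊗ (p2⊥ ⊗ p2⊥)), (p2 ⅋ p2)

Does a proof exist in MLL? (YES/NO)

Derivation trace:
[⅋]  ⊢ p2, (p2⊥ ⊗ (p2⊥ ⊗ p2⊥)), (p2 ⅋ p2)
  [⊗]  ⊢ p2, p2, p2, (p2⊥ ⊗ (p2⊥ ⊗ p2⊥))
    [Ax]  ⊢ p2, p2⊥
    [⊗]  ⊢ p2, p2, (p2⊥ ⊗ p2⊥)
      [Ax]  ⊢ p2, p2⊥
      [Ax]  ⊢ p2, p2⊥

Result: YES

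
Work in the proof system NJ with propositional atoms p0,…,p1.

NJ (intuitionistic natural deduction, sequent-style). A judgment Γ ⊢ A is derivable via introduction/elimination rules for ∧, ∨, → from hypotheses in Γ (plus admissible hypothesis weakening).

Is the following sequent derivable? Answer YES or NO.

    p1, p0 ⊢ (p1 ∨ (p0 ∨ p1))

Derivation (root first):
[∨I₂] p1, p0 ⊢ (p1 ∨ (p0 ∨ p1))
  [∨I₂] p1, p0 ⊢ (p0 ∨ p1)
    [Wk] p1, p0 ⊢ p1
      [Ax] p1 ⊢ p1

Result: YES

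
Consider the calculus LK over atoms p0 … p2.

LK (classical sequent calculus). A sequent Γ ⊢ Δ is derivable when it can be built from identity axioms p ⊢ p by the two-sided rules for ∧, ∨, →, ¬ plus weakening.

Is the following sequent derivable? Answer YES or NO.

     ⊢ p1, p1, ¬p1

Derivation trace:
[¬R]  ⊢ p1, p1, ¬p1
  [WR] p1 ⊢ p1, p1
    [Ax] p1 ⊢ p1

Result: YES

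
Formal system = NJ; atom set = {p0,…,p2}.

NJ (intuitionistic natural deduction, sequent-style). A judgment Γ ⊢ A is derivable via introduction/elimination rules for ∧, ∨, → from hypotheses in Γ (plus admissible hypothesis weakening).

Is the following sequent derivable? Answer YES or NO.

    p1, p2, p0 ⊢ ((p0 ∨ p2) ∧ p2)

Proof tree:
[∧I] p1, p2, p0 ⊢ ((p0 ∨ p2) ∧ p2)
  [∨I₁] p0, p1 ⊢ (p0 ∨ p2)
    [Wk] p0, p1 ⊢ p0
      [Ax] p0 ⊢ p0
  [Ax] p2 ⊢ p2

Result: YES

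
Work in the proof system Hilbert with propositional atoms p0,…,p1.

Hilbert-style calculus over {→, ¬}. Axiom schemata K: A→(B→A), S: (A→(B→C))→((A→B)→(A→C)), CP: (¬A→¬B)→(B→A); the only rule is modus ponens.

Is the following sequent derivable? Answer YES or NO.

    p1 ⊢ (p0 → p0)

Proof tree:
[MP] p1 ⊢ (p0 → p0)
  [MP]  ⊢ ((p0 → p1) → (p0 → p0))
    [S]  ⊢ ((p0 → (p1 → p0)) → ((p0 → p1) → (p0 → p0)))
    [K]  ⊢ (p0 → (p1 → p0))
  [MP] p1 ⊢ (p0 → p1)
    [K]  ⊢ (p1 → (p0 → p1))
    [Hyp] p1 ⊢ p1

Result: YES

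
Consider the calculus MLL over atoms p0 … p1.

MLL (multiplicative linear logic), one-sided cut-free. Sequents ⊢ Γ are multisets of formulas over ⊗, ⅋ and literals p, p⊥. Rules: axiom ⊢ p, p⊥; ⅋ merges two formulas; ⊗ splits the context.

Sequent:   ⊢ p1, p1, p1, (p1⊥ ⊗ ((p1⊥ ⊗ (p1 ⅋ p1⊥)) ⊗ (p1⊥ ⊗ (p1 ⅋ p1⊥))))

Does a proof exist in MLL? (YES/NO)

Derivation trace:
[⊗]  ⊢ p1, p1, p1, (p1⊥ ⊗ ((p1⊥ ⊗ (p1 ⅋ p1⊥)) ⊗ (p1⊥ ⊗ (p1 ⅋ p1⊥))))
  [Ax]  ⊢ p1, p1⊥
  [⊗]  ⊢ p1, p1, ((p1⊥ ⊗ (p1 ⅋ p1⊥)) ⊗ (p1⊥ ⊗ (p1 ⅋ p1⊥)))
    [⊗]  ⊢ p1, (p1⊥ ⊗ (p1 ⅋ p1⊥))
      [Ax]  ⊢ p1, p1⊥
      [⅋]  ⊢ (p1 ⅋ p1⊥)
        [Ax]  ⊢ p1, p1⊥
    [⊗]  ⊢ p1, (p1⊥ ⊗ (p1 ⅋ p1⊥))
      [Ax]  ⊢ p1, p1⊥
      [⅋]  ⊢ (p1 ⅋ p1⊥)
        [Ax]  ⊢ p1, p1⊥

Result: YES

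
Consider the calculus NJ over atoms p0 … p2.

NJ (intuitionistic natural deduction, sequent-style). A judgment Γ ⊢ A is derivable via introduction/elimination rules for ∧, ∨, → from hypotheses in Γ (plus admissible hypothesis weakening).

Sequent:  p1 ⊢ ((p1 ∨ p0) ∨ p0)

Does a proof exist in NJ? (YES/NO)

Derivation trace:
[∨I₁] p1 ⊢ ((p1 ∨ p0) ∨ p0)
  [∨I₁] p1 ⊢ (p1 ∨ p0)
    [Ax] p1 ⊢ p1

Result: YES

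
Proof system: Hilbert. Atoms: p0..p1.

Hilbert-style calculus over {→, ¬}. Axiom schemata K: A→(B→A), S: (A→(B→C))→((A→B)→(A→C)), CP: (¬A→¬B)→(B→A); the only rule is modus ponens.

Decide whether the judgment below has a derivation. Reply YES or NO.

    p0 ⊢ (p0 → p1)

Enumerate valuations to refute Γ ⊢ Δ:
  v=00: Γ:[p0=F] Δ:[(p0 → p1)=T] refutes=False
  v=01: Γ:[p0=F] Δ:[(p0 → p1)=T] refutes=False
  v=10: Γ:[p0=T] Δ:[(p0 → p1)=F] refutes=True  ← countermodel

Result: NO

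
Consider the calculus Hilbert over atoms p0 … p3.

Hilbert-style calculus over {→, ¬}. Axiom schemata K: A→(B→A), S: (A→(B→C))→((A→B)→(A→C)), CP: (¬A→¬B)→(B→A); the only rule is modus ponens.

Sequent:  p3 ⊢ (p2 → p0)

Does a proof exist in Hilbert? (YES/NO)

Enumerate valuations to refute Γ ⊢ Δ:
  v=0000: Γ:[p3=F] Δ:[(p2 → p0)=T] refutes=False
  v=0001: Γ:[p3=T] Δ:[(p2 → p0)=T] refutes=False
  v=0010: Γ:[p3=F] Δ:[(p2 → p0)=F] refutes=False
  v=0011: Γ:[p3=T] Δ:[(p2 → p0)=F] refutes=True  ← countermodel

Result: NO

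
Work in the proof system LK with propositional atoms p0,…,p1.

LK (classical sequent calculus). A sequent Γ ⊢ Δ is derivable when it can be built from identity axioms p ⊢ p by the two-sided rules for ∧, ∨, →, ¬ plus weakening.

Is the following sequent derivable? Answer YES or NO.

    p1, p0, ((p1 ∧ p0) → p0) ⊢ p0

Proof tree:
[→L] p1, p0, ((p1 ∧ p0) → p0) ⊢ p0
  [∧R] p1, p0 ⊢ (p1 ∧ p0)
    [Ax] p1 ⊢ p1
    [Ax] p0 ⊢ p0
  [Ax] p0 ⊢ p0

Result: YES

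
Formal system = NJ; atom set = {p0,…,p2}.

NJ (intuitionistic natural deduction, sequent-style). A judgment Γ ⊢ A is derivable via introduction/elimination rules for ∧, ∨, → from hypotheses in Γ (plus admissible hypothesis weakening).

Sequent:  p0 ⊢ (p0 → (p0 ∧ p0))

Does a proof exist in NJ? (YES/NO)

Derivation trace:
[Wk] p0 ⊢ (p0 → (p0 ∧ p0))
  [→I]  ⊢ (p0 → (p0 ∧ p0))
    [∧I] p0 ⊢ (p0 ∧ p0)
      [Ax] p0 ⊢ p0
      [Ax] p0 ⊢ p0

Result: YES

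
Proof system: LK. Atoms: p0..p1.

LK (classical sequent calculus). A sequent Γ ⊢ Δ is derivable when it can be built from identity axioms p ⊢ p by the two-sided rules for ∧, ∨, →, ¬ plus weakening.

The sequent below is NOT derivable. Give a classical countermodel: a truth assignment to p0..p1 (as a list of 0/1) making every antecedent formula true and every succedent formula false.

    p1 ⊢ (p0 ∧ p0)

Search for a countermodel by truth-table:
  v=00: Γ:[p1=F] Δ:[(p0 ∧ p0)=F] refutes=False
  v=01: Γ:[p1=T] Δ:[(p0 ∧ p0)=F] refutes=True  ← countermodel

Result: [0, 1]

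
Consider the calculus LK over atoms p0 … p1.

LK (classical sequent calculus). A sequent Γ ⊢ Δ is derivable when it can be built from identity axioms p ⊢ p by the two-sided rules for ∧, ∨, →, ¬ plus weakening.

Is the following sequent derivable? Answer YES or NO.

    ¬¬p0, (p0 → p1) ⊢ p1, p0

Derivation trace:
[→L] ¬¬p0, (p0 → p1) ⊢ p1, p0
  [WR] ¬¬p0 ⊢ p0, p0
    [¬L] ¬¬p0 ⊢ p0
      [¬R]  ⊢ p0, ¬p0
        [Ax] p0 ⊢ p0
  [WR] p1 ⊢ p1, p0
    [Ax] p1 ⊢ p1

Result: YES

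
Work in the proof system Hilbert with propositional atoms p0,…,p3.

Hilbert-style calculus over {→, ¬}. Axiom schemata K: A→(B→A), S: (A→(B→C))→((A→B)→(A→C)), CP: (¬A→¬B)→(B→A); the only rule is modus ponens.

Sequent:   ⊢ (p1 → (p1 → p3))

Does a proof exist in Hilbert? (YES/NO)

Search for a countermodel by truth-table:
  v=0000: Γ:[] Δ:[(p1 → (p1 → p3))=T] refutes=False
  v=0001: Γ:[] Δ:[(p1 → (p1 → p3))=T] refutes=False
  v=0010: Γ:[] Δ:[(p1 → (p1 → p3))=T] refutes=False
  v=0011: Γ:[] Δ:[(p1 → (p1 → p3))=T] refutes=False
  v=0100: Γ:[] Δ:[(p1 → (p1 → p3))=F] refutes=True  ← countermodel

Result: NO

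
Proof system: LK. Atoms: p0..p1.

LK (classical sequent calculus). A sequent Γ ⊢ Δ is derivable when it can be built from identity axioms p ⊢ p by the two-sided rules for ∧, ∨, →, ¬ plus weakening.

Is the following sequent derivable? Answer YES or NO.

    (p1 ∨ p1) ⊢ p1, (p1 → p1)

Derivation (root first):
[∨L] (p1 ∨ p1) ⊢ p1, (p1 → p1)
  [Ax] p1 ⊢ p1
  [WL] p1 ⊢ (p1 → p1)
    [→R]  ⊢ (p1 → p1)
      [Ax] p1 ⊢ p1

Result: YES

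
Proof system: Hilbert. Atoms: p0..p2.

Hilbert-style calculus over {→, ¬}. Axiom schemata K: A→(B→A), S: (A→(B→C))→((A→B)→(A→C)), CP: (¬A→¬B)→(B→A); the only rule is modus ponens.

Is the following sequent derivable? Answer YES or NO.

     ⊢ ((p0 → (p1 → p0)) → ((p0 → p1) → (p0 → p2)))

Search for a countermodel by truth-table:
  v=000: Γ:[] Δ:[((p0 → (p1 → p0)) → ((p0 → p1) → (p0 → p2)))=T] refutes=False
  v=001: Γ:[] Δ:[((p0 → (p1 → p0)) → ((p0 → p1) → (p0 → p2)))=T] refutes=False
  v=010: Γ:[] Δ:[((p0 → (p1 → p0)) → ((p0 → p1) → (p0 → p2)))=T] refutes=False
  v=011: Γ:[] Δ:[((p0 → (p1 → p0)) → ((p0 → p1) → (p0 → p2)))=T] refutes=False
  v=100: Γ:[] Δ:[((p0 → (p1 → p0)) → ((p0 → p1) → (p0 → p2)))=T] refutes=False
  v=101: Γ:[] Δ:[((p0 → (p1 → p0)) → ((p0 → p1) → (p0 → p2)))=T] refutes=False
  v=110: Γ:[] Δ:[((p0 → (p1 → p0)) → ((p0 → p1) → (p0 → p2)))=F] refutes=True  ← countermodel

Result: NO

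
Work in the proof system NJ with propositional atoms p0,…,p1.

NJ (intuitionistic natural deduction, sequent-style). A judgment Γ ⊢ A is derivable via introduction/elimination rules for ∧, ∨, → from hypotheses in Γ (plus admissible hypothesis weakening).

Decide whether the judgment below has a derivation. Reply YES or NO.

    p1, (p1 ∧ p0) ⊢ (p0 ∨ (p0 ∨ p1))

Derivation trace:
[∨I₂] p1, (p1 ∧ p0) ⊢ (p0 ∨ (p0 ∨ p1))
  [Wk] p1, (p1 ∧ p0) ⊢ (p0 ∨ p1)
    [∨I₂] p1 ⊢ (p0 ∨ p1)
      [Ax] p1 ⊢ p1

Result: YES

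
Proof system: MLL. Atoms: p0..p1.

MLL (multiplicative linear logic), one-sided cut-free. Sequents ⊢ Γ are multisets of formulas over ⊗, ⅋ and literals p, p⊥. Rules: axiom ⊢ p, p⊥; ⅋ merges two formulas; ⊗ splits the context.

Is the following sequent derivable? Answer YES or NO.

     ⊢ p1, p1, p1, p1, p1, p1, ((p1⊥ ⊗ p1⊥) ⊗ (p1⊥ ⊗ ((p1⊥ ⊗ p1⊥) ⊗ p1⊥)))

Proof tree:
[⊗]  ⊢ p1, p1, p1, p1, p1, p1, ((p1⊥ ⊗ p1⊥) ⊗ (p1⊥ ⊗ ((p1⊥ ⊗ p1⊥) ⊗ p1⊥)))
  [⊗]  ⊢ p1, p1, (p1⊥ ⊗ p1⊥)
    [Ax]  ⊢ p1, p1⊥
    [Ax]  ⊢ p1, p1⊥
  [⊗]  ⊢ p1, p1, p1, p1, (p1⊥ ⊗ ((p1⊥ ⊗ p1⊥) ⊗ p1⊥))
    [Ax]  ⊢ p1, p1⊥
    [⊗]  ⊢ p1, p1, p1, ((p1⊥ ⊗ p1⊥) ⊗ p1⊥)
      [⊗]  ⊢ p1, p1, (p1⊥ ⊗ p1⊥)
        [Ax]  ⊢ p1, p1⊥
        [Ax]  ⊢ p1, p1⊥
      [Ax]  ⊢ p1, p1⊥

Result: YES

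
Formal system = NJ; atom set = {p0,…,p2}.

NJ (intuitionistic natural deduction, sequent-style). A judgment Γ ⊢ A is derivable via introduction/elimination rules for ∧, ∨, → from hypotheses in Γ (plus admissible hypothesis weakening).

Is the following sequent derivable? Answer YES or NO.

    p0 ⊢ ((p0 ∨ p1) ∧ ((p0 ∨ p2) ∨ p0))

Derivation (root first):
[∧I] p0 ⊢ ((p0 ∨ p1) ∧ ((p0 ∨ p2) ∨ p0))
  [∨I₁] p0 ⊢ (p0 ∨ p1)
    [Ax] p0 ⊢ p0
  [∨I₁] p0 ⊢ ((p0 ∨ p2) ∨ p0)
    [∨I₁] p0 ⊢ (p0 ∨ p2)
      [Ax] p0 ⊢ p0

Result: YES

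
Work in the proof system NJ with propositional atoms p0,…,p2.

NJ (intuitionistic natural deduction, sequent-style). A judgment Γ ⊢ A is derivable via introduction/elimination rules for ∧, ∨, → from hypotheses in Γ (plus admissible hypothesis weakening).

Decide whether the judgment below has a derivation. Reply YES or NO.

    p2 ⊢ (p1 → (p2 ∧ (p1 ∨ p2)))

Derivation trace:
[→I] p2 ⊢ (p1 → (p2 ∧ (p1 ∨ p2)))
  [∧I] p1, p2 ⊢ (p2 ∧ (p1 ∨ p2))
    [Ax] p2 ⊢ p2
    [∨I₁] p1 ⊢ (p1 ∨ p2)
      [Ax] p1 ⊢ p1

Result: YES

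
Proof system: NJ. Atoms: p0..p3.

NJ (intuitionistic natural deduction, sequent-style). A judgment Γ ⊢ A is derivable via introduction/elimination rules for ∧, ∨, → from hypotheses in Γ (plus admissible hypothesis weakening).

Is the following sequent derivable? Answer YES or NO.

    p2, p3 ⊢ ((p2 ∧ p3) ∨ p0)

Proof tree:
[∨I₁] p2, p3 ⊢ ((p2 ∧ p3) ∨ p0)
  [∧I] p2, p3 ⊢ (p2 ∧ p3)
    [Ax] p2 ⊢ p2
    [Wk] p3, p3 ⊢ p3
      [Ax] p3 ⊢ p3

Result: YES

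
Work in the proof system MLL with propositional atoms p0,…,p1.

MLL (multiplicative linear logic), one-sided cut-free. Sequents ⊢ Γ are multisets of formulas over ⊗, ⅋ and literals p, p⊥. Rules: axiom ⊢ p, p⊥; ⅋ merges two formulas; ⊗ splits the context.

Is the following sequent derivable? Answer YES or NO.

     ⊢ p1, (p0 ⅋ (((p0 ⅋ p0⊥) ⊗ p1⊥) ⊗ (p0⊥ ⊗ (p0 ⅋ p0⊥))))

Derivation (root first):
[⅋]  ⊢ p1, (p0 ⅋ (((p0 ⅋ p0⊥) ⊗ p1⊥) ⊗ (p0⊥ ⊗ (p0 ⅋ p0⊥))))
  [⊗]  ⊢ p1, p0, (((p0 ⅋ p0⊥) ⊗ p1⊥) ⊗ (p0⊥ ⊗ (p0 ⅋ p0⊥)))
    [⊗]  ⊢ p1, ((p0 ⅋ p0⊥) ⊗ p1⊥)
      [⅋]  ⊢ (p0 ⅋ p0⊥)
        [Ax]  ⊢ p0, p0⊥
      [Ax]  ⊢ p1, p1⊥
    [⊗]  ⊢ p0, (p0⊥ ⊗ (p0 ⅋ p0⊥))
      [Ax]  ⊢ p0, p0⊥
      [⅋]  ⊢ (p0 ⅋ p0⊥)
        [Ax]  ⊢ p0, p0⊥

Result: YES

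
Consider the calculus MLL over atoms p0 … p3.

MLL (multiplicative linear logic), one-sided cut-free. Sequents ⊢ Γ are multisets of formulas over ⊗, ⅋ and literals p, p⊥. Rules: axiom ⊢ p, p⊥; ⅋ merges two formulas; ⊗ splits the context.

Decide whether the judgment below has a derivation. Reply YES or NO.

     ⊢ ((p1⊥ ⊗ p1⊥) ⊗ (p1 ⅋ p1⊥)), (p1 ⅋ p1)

Derivation trace:
[⅋]  ⊢ ((p1⊥ ⊗ p1⊥) ⊗ (p1 ⅋ p1⊥)), (p1 ⅋ p1)
  [⊗]  ⊢ p1, p1, ((p1⊥ ⊗ p1⊥) ⊗ (p1 ⅋ p1⊥))
    [⊗]  ⊢ p1, p1, (p1⊥ ⊗ p1⊥)
      [Ax]  ⊢ p1, p1⊥
      [Ax]  ⊢ p1, p1⊥
    [⅋]  ⊢ (p1 ⅋ p1⊥)
      [Ax]  ⊢ p1, p1⊥

Result: YES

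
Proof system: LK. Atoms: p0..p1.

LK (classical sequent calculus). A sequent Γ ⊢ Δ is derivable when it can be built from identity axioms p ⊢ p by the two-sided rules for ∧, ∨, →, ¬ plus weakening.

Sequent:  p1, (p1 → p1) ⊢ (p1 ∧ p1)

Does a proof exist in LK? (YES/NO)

Proof tree:
[→L] p1, (p1 → p1) ⊢ (p1 ∧ p1)
  [Ax] p1 ⊢ p1
  [∧R] p1 ⊢ (p1 ∧ p1)
    [Ax] p1 ⊢ p1
    [Ax] p1 ⊢ p1

Result: YES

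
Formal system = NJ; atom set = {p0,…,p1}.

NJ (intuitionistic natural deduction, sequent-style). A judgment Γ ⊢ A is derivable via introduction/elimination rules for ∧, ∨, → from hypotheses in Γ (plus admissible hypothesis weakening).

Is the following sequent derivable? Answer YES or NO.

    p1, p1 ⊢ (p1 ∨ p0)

Proof tree:
[Wk] p1, p1 ⊢ (p1 ∨ p0)
  [∨I₁] p1 ⊢ (p1 ∨ p0)
    [Ax] p1 ⊢ p1

Result: YES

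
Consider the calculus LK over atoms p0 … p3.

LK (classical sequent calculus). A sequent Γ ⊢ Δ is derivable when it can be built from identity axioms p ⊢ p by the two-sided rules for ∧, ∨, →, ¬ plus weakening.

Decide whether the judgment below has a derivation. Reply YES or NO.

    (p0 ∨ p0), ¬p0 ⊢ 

Proof tree:
[¬L] (p0 ∨ p0), ¬p0 ⊢ 
  [∨L] (p0 ∨ p0) ⊢ p0
    [Ax] p0 ⊢ p0
    [Ax] p0 ⊢ p0

Result: YES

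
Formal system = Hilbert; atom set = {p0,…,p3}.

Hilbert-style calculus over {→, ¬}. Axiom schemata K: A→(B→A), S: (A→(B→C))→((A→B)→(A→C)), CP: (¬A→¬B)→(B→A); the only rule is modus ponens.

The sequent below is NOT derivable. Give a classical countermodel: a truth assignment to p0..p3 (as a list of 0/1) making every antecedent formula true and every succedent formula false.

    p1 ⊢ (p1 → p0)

Truth-table refutation:
  v=0000: Γ:[p1=F] Δ:[(p1 → p0)=T] refutes=False
  v=0001: Γ:[p1=F] Δ:[(p1 → p0)=T] refutes=False
  v=0010: Γ:[p1=F] Δ:[(p1 → p0)=T] refutes=False
  v=0011: Γ:[p1=F] Δ:[(p1 → p0)=T] refutes=False
  v=0100: Γ:[p1=T] Δ:[(p1 → p0)=F] refutes=True  ← countermodel

Result: [0, 1, 0, 0]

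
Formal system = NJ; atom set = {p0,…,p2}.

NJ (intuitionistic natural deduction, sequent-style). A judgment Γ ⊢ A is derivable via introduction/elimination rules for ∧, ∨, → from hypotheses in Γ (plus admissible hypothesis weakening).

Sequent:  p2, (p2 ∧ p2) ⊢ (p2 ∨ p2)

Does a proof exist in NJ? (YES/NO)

Derivation trace:
[Wk] p2, (p2 ∧ p2) ⊢ (p2 ∨ p2)
  [∨I₂] p2 ⊢ (p2 ∨ p2)
    [Ax] p2 ⊢ p2

Result: YES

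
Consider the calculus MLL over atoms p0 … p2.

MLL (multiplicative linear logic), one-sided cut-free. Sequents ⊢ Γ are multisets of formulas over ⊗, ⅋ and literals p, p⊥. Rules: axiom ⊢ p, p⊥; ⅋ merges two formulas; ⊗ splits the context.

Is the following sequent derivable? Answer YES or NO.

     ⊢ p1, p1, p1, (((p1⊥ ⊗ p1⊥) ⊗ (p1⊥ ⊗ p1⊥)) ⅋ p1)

Derivation (root first):
[⅋]  ⊢ p1, p1, p1, (((p1⊥ ⊗ p1⊥) ⊗ (p1⊥ ⊗ p1⊥)) ⅋ p1)
  [⊗]  ⊢ p1, p1, p1, p1, ((p1⊥ ⊗ p1⊥) ⊗ (p1⊥ ⊗ p1⊥))
    [⊗]  ⊢ p1, p1, (p1⊥ ⊗ p1⊥)
      [Ax]  ⊢ p1, p1⊥
      [Ax]  ⊢ p1, p1⊥
    [⊗]  ⊢ p1, p1, (p1⊥ ⊗ p1⊥)
      [Ax]  ⊢ p1, p1⊥
      [Ax]  ⊢ p1, p1⊥

Result: YES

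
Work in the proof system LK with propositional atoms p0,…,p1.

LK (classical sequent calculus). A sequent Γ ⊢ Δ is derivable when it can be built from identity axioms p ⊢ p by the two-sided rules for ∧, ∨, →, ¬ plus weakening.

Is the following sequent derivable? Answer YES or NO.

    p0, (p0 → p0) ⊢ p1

Truth-table refutation:
  v=00: Γ:[p0=F, (p0 → p0)=T] Δ:[p1=F] refutes=False
  v=01: Γ:[p0=F, (p0 → p0)=T] Δ:[p1=T] refutes=False
  v=10: Γ:[p0=T, (p0 → p0)=T] Δ:[p1=F] refutes=True  ← countermodel

Result: NO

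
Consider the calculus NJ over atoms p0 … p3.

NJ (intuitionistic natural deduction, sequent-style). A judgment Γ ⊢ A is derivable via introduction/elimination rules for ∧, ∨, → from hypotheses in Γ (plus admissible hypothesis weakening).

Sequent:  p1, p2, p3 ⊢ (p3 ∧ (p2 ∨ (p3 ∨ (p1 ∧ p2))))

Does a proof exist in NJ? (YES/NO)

Derivation trace:
[∧I] p1, p2, p3 ⊢ (p3 ∧ (p2 ∨ (p3 ∨ (p1 ∧ p2))))
  [Ax] p3 ⊢ p3
  [∨I₂] p1, p2 ⊢ (p2 ∨ (p3 ∨ (p1 ∧ p2)))
    [∨I₂] p1, p2 ⊢ (p3 ∨ (p1 ∧ p2))
      [∧I] p1, p2 ⊢ (p1 ∧ p2)
        [Ax] p1 ⊢ p1
        [Ax] p2 ⊢ p2

Result: YES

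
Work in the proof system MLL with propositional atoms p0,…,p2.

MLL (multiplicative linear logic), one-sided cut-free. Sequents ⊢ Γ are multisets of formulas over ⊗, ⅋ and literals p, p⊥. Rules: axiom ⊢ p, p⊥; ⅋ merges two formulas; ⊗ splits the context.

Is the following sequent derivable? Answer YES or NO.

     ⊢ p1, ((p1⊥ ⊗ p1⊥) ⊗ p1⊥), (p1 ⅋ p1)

Derivation trace:
[⅋]  ⊢ p1, ((p1⊥ ⊗ p1⊥) ⊗ p1⊥), (p1 ⅋ p1)
  [⊗]  ⊢ p1, p1, p1, ((p1⊥ ⊗ p1⊥) ⊗ p1⊥)
    [⊗]  ⊢ p1, p1, (p1⊥ ⊗ p1⊥)
      [Ax]  ⊢ p1, p1⊥
      [Ax]  ⊢ p1, p1⊥
    [Ax]  ⊢ p1, p1⊥

Result: YES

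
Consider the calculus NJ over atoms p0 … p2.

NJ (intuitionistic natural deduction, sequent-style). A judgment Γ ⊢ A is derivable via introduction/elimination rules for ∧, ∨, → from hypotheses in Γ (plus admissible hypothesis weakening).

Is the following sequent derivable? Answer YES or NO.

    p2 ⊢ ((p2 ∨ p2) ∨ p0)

Proof tree:
[∨I₁] p2 ⊢ ((p2 ∨ p2) ∨ p0)
  [∨I₁] p2 ⊢ (p2 ∨ p2)
    [Ax] p2 ⊢ p2

Result: YES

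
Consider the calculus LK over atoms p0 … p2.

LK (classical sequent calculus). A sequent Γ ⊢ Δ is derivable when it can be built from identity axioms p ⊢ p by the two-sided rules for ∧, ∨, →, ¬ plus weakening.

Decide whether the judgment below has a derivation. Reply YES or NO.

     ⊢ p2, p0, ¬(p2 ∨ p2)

Derivation trace:
[¬R]  ⊢ p2, p0, ¬(p2 ∨ p2)
  [WR] (p2 ∨ p2) ⊢ p2, p0
    [∨L] (p2 ∨ p2) ⊢ p2
      [Ax] p2 ⊢ p2
      [Ax] p2 ⊢ p2

Result: YES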